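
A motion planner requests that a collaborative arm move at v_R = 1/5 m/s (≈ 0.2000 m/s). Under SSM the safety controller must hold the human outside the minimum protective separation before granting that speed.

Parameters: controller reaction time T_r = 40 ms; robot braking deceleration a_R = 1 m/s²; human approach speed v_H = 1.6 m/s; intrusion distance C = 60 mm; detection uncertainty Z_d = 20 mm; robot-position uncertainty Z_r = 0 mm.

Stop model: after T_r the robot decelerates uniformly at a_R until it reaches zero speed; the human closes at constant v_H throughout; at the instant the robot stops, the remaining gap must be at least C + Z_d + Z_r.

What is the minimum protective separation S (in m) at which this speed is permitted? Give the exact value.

T_s = v_R/a_R = (1/5)/1 = 0.2000 s
reaction-phase robot travel = 0.2000·0.0400 = 0.0080 m
braking distance = 0.2000²/(2·1.0000) = 0.0200 m
human closes 1.6000·0.2400 = 0.3840 m
residual clearance needed = 0.0600+0.0200+0.0000 = 0.0800 m
S_min ≈ 0.0080+0.0200+0.3840+0.0800  ⇒  S_min = 123/250 m

S_min = 123/250 m = 0.4920 m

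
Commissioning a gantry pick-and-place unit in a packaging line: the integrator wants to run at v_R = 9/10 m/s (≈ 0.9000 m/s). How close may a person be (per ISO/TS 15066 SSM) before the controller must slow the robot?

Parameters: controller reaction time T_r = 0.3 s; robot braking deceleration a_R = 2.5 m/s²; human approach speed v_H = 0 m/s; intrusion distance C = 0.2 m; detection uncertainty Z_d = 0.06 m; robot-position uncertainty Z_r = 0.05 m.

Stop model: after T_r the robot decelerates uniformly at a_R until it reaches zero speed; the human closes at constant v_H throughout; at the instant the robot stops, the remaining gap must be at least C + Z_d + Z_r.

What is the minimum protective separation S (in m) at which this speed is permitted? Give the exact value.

S_min = 371/500 m = 0.7420 m

braking lasts T_s = (9/10)/(5/2) = 0.3600 s
robot in T_r: 0.9000·0.3000 = 0.2700 m
robot under decel: 0.9000²/(2·2.5000) = 0.1620 m
person approaches 0.0000·(0.3000+0.3600) = 0.0000 m
residual clearance needed = 0.2000+0.0600+0.0500 = 0.3100 m
S_min ≈ 0.2700+0.1620+0.0000+0.3100  ⇒  S_min = 371/500 m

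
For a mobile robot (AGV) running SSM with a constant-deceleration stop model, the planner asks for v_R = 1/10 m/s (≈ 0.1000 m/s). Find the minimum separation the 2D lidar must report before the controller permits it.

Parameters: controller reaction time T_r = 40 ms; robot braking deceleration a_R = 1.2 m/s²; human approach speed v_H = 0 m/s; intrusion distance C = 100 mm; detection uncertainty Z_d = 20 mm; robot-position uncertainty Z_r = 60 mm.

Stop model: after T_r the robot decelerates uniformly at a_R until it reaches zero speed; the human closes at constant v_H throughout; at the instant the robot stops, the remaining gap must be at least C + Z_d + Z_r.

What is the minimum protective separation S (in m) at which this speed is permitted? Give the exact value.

S_min = 1129/6000 m = 0.1882 m

braking lasts T_s = (1/10)/(6/5) = 0.0833 s
reaction-phase robot travel = 0.1000·0.0400 = 0.0040 m
robot covers 0.1000·0.0833 − ½·1.2000·0.0833² = 0.0042 m while stopping
person approaches 0.0000·(0.0400+0.0833) = 0.0000 m
margins: 0.1000+0.0200+0.0600 = 0.1800 m
S_min ≈ 0.0040+0.0042+0.0000+0.1800  ⇒  S_min = 1129/6000 m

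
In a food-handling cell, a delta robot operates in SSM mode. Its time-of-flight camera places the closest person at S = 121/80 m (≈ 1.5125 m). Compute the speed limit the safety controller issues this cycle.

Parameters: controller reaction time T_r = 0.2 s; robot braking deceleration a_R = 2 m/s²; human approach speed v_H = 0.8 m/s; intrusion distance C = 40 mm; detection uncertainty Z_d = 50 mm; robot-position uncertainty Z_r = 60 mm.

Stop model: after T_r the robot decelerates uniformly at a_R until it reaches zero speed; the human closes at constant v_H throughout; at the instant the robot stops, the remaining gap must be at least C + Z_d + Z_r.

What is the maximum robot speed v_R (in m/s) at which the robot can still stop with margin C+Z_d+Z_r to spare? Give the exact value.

v_R_max = 13/10 m/s = 1.3000 m/s

collect terms ⇒ (1/4)·v_R² + (3/5)·v_R + (-481/400) = 0
  disc = (3/5)² − 4·(1/4)·(-481/400) = 25/16 ; √disc = 5/4
  v_R = (−(3/5) + 5/4) / (2·(1/4)) = 13/10 m/s
check:
braking lasts T_s = (13/10)/2 = 0.6500 s
reaction-phase robot travel = 1.3000·0.2000 = 0.2600 m
braking distance = 1.3000²/(2·2.0000) = 0.4225 m
human closes 0.8000·0.8500 = 0.6800 m
residual clearance needed = 0.0400+0.0500+0.0600 = 0.1500 m
sum ≈ 0.2600+0.4225+0.6800+0.1500 ≈ 1.5125 m = S ✓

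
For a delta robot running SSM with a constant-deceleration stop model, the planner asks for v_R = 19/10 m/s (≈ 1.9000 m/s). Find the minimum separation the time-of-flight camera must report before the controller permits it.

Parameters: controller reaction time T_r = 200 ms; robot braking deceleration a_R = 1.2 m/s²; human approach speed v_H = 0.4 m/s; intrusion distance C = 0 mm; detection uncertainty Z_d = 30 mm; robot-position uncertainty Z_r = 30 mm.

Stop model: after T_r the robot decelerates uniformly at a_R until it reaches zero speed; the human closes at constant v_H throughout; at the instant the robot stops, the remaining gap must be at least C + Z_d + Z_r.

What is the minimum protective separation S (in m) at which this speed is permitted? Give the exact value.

T_s = v_R/a_R = (19/10)/(6/5) = 1.5833 s
robot in T_r: 1.9000·0.2000 = 0.3800 m
braking distance = 1.9000²/(2·1.2000) = 1.5042 m
human closes 0.4000·1.7833 = 0.7133 m
C+Z_d+Z_r = 0.0000+0.0300+0.0300 = 0.0600 m
S_min ≈ 0.3800+1.5042+0.7133+0.0600  ⇒  S_min = 1063/400 m

S_min = 1063/400 m = 2.6575 m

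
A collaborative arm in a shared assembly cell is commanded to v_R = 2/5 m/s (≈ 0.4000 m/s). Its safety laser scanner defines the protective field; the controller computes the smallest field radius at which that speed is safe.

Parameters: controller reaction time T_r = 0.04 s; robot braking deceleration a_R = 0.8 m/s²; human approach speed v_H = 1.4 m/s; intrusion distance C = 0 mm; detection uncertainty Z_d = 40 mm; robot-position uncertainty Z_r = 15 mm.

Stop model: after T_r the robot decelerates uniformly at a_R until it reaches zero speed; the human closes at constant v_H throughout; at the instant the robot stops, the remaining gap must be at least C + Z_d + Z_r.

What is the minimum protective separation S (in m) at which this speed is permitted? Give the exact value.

stop time T_s = (2/5)/(4/5) = 0.5000 s
reaction-phase robot travel = 0.4000·0.0400 = 0.0160 m
braking distance = 0.4000²/(2·0.8000) = 0.1000 m
human over T_r+T_s: 1.4000·(0.0400+0.5000) = 0.7560 m
margins: 0.0000+0.0400+0.0150 = 0.0550 m
S_min ≈ 0.0160+0.1000+0.7560+0.0550  ⇒  S_min = 927/1000 m

S_min = 927/1000 m = 0.9270 m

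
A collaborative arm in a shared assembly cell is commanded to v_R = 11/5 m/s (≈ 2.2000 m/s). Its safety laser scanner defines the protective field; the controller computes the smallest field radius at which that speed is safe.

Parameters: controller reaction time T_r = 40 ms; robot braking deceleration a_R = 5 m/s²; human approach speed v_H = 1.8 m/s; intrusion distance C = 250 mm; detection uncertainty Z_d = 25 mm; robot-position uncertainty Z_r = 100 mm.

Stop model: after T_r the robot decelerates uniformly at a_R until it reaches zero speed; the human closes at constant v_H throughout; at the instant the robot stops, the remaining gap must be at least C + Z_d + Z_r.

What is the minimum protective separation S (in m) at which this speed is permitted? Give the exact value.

S_min = 1811/1000 m = 1.8110 m

T_s = v_R/a_R = (11/5)/5 = 0.4400 s
reaction-phase robot travel = 2.2000·0.0400 = 0.0880 m
robot under decel: 2.2000²/(2·5.0000) = 0.4840 m
human over T_r+T_s: 1.8000·(0.0400+0.4400) = 0.8640 m
residual clearance needed = 0.2500+0.0250+0.1000 = 0.3750 m
S_min ≈ 0.0880+0.4840+0.8640+0.3750  ⇒  S_min = 1811/1000 m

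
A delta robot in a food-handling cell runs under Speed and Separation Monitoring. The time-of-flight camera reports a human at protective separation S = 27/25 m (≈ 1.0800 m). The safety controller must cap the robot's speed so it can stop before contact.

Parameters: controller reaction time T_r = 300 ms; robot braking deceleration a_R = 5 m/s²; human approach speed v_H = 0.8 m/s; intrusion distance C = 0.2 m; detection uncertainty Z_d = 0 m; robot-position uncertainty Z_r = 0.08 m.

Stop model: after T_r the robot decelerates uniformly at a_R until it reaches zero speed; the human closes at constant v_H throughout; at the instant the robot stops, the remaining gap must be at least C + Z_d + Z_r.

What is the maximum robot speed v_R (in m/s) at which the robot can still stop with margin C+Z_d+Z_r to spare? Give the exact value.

collect terms ⇒ (1/10)·v_R² + (23/50)·v_R + (-14/25) = 0
  disc = (23/50)² − 4·(1/10)·(-14/25) = 1089/2500 ; √disc = 33/50
  v_R = (−(23/50) + 33/50) / (2·(1/10)) = 1 m/s
check:
braking lasts T_s = 1/5 = 0.2000 s
robot covers v_R·T_r = 1.0000·0.3000 = 0.3000 m before braking
braking distance = 1.0000²/(2·5.0000) = 0.1000 m
human closes 0.8000·0.5000 = 0.4000 m
margins: 0.2000+0.0000+0.0800 = 0.2800 m
sum ≈ 0.3000+0.1000+0.4000+0.2800 ≈ 1.0800 m = S ✓

v_R_max = 1 m/s = 1.0000 m/s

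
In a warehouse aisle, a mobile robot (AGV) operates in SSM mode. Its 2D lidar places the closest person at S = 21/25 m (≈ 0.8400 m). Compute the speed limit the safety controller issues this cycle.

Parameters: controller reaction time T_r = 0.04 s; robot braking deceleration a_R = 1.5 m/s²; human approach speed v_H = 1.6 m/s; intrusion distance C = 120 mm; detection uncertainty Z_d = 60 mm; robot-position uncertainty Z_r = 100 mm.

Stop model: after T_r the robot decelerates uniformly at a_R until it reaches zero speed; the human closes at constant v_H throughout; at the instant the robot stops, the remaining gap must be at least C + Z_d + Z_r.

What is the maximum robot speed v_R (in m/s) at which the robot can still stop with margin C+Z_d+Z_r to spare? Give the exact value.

v_R_max = 2/5 m/s = 0.4000 m/s

at the boundary: (1/3)·v² + (83/75)·v + (-62/125) = 0
  disc = (83/75)² − 4·(1/3)·(-62/125) = 10609/5625 ; √disc = 103/75
  v_R = (−(83/75) + 103/75) / (2·(1/3)) = 2/5 m/s
check:
T_s = v_R/a_R = (2/5)/(3/2) = 0.2667 s
robot in T_r: 0.4000·0.0400 = 0.0160 m
robot under decel: 0.4000²/(2·1.5000) = 0.0533 m
human over T_r+T_s: 1.6000·(0.0400+0.2667) = 0.4907 m
margins: 0.1200+0.0600+0.1000 = 0.2800 m
sum ≈ 0.0160+0.0533+0.4907+0.2800 ≈ 0.8400 m = S ✓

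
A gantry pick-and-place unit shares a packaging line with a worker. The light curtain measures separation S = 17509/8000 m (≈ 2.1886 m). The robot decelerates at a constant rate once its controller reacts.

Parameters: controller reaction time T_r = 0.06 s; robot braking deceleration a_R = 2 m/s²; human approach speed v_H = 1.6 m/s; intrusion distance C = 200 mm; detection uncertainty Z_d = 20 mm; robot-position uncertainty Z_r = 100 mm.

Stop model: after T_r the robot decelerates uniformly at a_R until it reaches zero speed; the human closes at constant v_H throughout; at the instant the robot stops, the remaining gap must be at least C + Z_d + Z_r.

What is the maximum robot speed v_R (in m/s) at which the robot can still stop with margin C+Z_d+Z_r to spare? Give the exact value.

v_R_max = 29/20 m/s = 1.4500 m/s

at the boundary: (1/4)·v² + (43/50)·v + (-14181/8000) = 0
  disc = (43/50)² − 4·(1/4)·(-14181/8000) = 100489/40000 ; √disc = 317/200
  v_R = (−(43/50) + 317/200) / (2·(1/4)) = 29/20 m/s
check:
T_s = v_R/a_R = (29/20)/2 = 0.7250 s
reaction-phase robot travel = 1.4500·0.0600 = 0.0870 m
braking distance = 1.4500²/(2·2.0000) = 0.5256 m
person approaches 1.6000·(0.0600+0.7250) = 1.2560 m
C+Z_d+Z_r = 0.2000+0.0200+0.1000 = 0.3200 m
sum ≈ 0.0870+0.5256+1.2560+0.3200 ≈ 2.1886 m = S ✓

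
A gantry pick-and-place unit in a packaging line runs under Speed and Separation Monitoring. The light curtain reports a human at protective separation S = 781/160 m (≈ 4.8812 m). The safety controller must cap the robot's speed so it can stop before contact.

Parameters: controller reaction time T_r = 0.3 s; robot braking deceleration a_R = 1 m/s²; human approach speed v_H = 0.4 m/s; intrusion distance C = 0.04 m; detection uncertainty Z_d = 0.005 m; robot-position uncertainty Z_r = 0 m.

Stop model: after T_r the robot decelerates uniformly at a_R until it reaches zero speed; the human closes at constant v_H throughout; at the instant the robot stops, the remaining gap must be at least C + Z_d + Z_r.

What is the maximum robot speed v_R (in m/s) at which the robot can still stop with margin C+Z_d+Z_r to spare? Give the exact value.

v_R_max = 49/20 m/s = 2.4500 m/s

collect terms ⇒ (1/2)·v_R² + (7/10)·v_R + (-3773/800) = 0
  disc = (7/10)² − 4·(1/2)·(-3773/800) = 3969/400 ; √disc = 63/20
  v_R = (−(7/10) + 63/20) / (2·(1/2)) = 49/20 m/s
check:
T_s = v_R/a_R = (49/20)/1 = 2.4500 s
robot in T_r: 2.4500·0.3000 = 0.7350 m
braking distance = 2.4500²/(2·1.0000) = 3.0013 m
human closes 0.4000·2.7500 = 1.1000 m
residual clearance needed = 0.0400+0.0050+0.0000 = 0.0450 m
sum ≈ 0.7350+3.0013+1.1000+0.0450 ≈ 4.8812 m = S ✓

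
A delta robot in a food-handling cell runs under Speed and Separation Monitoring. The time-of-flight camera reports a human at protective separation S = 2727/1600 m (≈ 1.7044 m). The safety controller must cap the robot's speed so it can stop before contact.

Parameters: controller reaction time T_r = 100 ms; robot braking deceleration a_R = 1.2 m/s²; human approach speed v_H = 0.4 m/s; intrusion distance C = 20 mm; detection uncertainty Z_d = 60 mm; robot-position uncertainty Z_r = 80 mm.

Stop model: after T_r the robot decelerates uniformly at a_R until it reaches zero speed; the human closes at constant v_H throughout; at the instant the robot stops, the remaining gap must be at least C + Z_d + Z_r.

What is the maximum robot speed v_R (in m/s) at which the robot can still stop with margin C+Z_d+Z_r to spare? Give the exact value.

v_R_max = 29/20 m/s = 1.4500 m/s

collect terms ⇒ (5/12)·v_R² + (13/30)·v_R + (-2407/1600) = 0
  disc = (13/30)² − 4·(5/12)·(-2407/1600) = 38809/14400 ; √disc = 197/120
  v_R = (−(13/30) + 197/120) / (2·(5/12)) = 29/20 m/s
check:
stop time T_s = (29/20)/(6/5) = 1.2083 s
robot in T_r: 1.4500·0.1000 = 0.1450 m
braking distance = 1.4500²/(2·1.2000) = 0.8760 m
human over T_r+T_s: 0.4000·(0.1000+1.2083) = 0.5233 m
C+Z_d+Z_r = 0.0200+0.0600+0.0800 = 0.1600 m
sum ≈ 0.1450+0.8760+0.5233+0.1600 ≈ 1.7044 m = S ✓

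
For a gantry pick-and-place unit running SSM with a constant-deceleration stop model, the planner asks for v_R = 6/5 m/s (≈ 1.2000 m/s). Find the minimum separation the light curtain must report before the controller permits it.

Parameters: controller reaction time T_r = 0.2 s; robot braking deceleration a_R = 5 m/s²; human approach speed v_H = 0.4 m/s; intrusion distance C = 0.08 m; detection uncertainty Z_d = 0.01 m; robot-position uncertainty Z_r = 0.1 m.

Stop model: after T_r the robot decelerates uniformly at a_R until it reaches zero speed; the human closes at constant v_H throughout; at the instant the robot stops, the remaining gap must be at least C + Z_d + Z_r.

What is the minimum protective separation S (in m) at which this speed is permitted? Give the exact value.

S_min = 3/4 m = 0.7500 m

braking lasts T_s = (6/5)/5 = 0.2400 s
robot in T_r: 1.2000·0.2000 = 0.2400 m
robot covers 1.2000·0.2400 − ½·5.0000·0.2400² = 0.1440 m while stopping
human closes 0.4000·0.4400 = 0.1760 m
C+Z_d+Z_r = 0.0800+0.0100+0.1000 = 0.1900 m
S_min ≈ 0.2400+0.1440+0.1760+0.1900  ⇒  S_min = 3/4 m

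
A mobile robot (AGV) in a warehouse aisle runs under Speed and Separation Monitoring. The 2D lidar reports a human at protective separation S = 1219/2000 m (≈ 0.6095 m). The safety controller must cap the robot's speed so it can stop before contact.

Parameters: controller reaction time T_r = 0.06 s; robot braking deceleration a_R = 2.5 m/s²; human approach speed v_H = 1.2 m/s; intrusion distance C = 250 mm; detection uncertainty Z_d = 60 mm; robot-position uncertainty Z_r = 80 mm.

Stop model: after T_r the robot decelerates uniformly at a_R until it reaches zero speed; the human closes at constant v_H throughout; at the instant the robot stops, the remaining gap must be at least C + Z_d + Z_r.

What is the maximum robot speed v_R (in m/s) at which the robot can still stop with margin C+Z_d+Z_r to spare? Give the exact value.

v_R_max = 1/4 m/s = 0.2500 m/s

collect terms ⇒ (1/5)·v_R² + (27/50)·v_R + (-59/400) = 0
  disc = (27/50)² − 4·(1/5)·(-59/400) = 256/625 ; √disc = 16/25
  v_R = (−(27/50) + 16/25) / (2·(1/5)) = 1/4 m/s
check:
stop time T_s = (1/4)/(5/2) = 0.1000 s
reaction-phase robot travel = 0.2500·0.0600 = 0.0150 m
braking distance = 0.2500²/(2·2.5000) = 0.0125 m
human over T_r+T_s: 1.2000·(0.0600+0.1000) = 0.1920 m
residual clearance needed = 0.2500+0.0600+0.0800 = 0.3900 m
sum ≈ 0.0150+0.0125+0.1920+0.3900 ≈ 0.6095 m = S ✓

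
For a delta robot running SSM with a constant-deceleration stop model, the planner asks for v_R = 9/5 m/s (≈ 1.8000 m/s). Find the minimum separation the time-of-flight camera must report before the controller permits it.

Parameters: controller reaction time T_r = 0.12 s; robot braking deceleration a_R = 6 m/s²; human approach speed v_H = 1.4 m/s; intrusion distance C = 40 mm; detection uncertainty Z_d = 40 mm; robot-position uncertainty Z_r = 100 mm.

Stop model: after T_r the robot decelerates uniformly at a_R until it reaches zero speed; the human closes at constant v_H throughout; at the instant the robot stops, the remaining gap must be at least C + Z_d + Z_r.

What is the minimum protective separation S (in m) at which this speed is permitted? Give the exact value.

S_min = 627/500 m = 1.2540 m

stop time T_s = (9/5)/6 = 0.3000 s
robot covers v_R·T_r = 1.8000·0.1200 = 0.2160 m before braking
robot covers 1.8000·0.3000 − ½·6.0000·0.3000² = 0.2700 m while stopping
human closes 1.4000·0.4200 = 0.5880 m
residual clearance needed = 0.0400+0.0400+0.1000 = 0.1800 m
S_min ≈ 0.2160+0.2700+0.5880+0.1800  ⇒  S_min = 627/500 m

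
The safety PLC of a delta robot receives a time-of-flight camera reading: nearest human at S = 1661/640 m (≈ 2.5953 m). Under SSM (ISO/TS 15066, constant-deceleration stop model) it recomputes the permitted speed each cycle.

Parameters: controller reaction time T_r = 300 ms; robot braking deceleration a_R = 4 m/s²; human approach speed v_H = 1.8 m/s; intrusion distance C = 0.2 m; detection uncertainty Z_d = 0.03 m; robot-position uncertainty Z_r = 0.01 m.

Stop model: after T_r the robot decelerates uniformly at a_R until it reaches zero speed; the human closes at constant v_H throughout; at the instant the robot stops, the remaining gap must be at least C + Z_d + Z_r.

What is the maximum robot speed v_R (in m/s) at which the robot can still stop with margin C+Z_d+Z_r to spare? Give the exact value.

collect terms ⇒ (1/8)·v_R² + (3/4)·v_R + (-5809/3200) = 0
  disc = (3/4)² − 4·(1/8)·(-5809/3200) = 9409/6400 ; √disc = 97/80
  v_R = (−(3/4) + 97/80) / (2·(1/8)) = 37/20 m/s
check:
stop time T_s = (37/20)/4 = 0.4625 s
robot in T_r: 1.8500·0.3000 = 0.5550 m
robot under decel: 1.8500²/(2·4.0000) = 0.4278 m
person approaches 1.8000·(0.3000+0.4625) = 1.3725 m
C+Z_d+Z_r = 0.2000+0.0300+0.0100 = 0.2400 m
sum ≈ 0.5550+0.4278+1.3725+0.2400 ≈ 2.5953 m = S ✓

v_R_max = 37/20 m/s = 1.8500 m/s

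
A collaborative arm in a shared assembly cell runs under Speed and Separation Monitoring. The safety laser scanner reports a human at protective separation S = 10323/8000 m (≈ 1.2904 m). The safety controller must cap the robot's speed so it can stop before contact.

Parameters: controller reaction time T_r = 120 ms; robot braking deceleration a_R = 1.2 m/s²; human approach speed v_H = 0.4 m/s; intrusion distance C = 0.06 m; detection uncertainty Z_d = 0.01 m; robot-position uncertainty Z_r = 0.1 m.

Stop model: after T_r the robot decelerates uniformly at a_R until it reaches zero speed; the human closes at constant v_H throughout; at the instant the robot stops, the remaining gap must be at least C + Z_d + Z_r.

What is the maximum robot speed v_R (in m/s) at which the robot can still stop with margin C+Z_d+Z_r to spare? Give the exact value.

v_R_max = 23/20 m/s = 1.1500 m/s

collect terms ⇒ (5/12)·v_R² + (34/75)·v_R + (-8579/8000) = 0
  disc = (34/75)² − 4·(5/12)·(-8579/8000) = 717409/360000 ; √disc = 847/600
  v_R = (−(34/75) + 847/600) / (2·(5/12)) = 23/20 m/s
check:
T_s = v_R/a_R = (23/20)/(6/5) = 0.9583 s
robot covers v_R·T_r = 1.1500·0.1200 = 0.1380 m before braking
robot covers 1.1500·0.9583 − ½·1.2000·0.9583² = 0.5510 m while stopping
person approaches 0.4000·(0.1200+0.9583) = 0.4313 m
C+Z_d+Z_r = 0.0600+0.0100+0.1000 = 0.1700 m
sum ≈ 0.1380+0.5510+0.4313+0.1700 ≈ 1.2904 m = S ✓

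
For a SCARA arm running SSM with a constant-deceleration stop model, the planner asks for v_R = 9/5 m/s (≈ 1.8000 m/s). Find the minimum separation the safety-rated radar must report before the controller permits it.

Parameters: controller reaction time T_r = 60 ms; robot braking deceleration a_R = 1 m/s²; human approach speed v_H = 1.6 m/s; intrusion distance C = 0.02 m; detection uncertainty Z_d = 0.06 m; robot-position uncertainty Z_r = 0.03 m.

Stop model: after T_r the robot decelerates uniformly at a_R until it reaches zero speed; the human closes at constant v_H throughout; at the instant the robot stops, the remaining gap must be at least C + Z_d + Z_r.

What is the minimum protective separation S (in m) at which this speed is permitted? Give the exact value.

braking lasts T_s = (9/5)/1 = 1.8000 s
robot in T_r: 1.8000·0.0600 = 0.1080 m
robot under decel: 1.8000²/(2·1.0000) = 1.6200 m
person approaches 1.6000·(0.0600+1.8000) = 2.9760 m
residual clearance needed = 0.0200+0.0600+0.0300 = 0.1100 m
S_min ≈ 0.1080+1.6200+2.9760+0.1100  ⇒  S_min = 2407/500 m

S_min = 2407/500 m = 4.8140 m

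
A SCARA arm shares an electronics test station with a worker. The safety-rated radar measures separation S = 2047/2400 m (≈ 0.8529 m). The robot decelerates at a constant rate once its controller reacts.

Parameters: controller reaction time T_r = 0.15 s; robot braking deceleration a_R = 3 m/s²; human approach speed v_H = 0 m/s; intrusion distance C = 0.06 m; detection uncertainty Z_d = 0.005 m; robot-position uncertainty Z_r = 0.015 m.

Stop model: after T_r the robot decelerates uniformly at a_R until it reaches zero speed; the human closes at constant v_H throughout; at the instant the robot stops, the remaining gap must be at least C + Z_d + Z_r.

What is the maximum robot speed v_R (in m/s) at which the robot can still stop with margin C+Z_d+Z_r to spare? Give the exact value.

collect terms ⇒ (1/6)·v_R² + (3/20)·v_R + (-371/480) = 0
  disc = (3/20)² − 4·(1/6)·(-371/480) = 121/225 ; √disc = 11/15
  v_R = (−(3/20) + 11/15) / (2·(1/6)) = 7/4 m/s
check:
T_s = v_R/a_R = (7/4)/3 = 0.5833 s
robot in T_r: 1.7500·0.1500 = 0.2625 m
robot under decel: 1.7500²/(2·3.0000) = 0.5104 m
human over T_r+T_s: 0.0000·(0.1500+0.5833) = 0.0000 m
residual clearance needed = 0.0600+0.0050+0.0150 = 0.0800 m
sum ≈ 0.2625+0.5104+0.0000+0.0800 ≈ 0.8529 m = S ✓

v_R_max = 7/4 m/s = 1.7500 m/s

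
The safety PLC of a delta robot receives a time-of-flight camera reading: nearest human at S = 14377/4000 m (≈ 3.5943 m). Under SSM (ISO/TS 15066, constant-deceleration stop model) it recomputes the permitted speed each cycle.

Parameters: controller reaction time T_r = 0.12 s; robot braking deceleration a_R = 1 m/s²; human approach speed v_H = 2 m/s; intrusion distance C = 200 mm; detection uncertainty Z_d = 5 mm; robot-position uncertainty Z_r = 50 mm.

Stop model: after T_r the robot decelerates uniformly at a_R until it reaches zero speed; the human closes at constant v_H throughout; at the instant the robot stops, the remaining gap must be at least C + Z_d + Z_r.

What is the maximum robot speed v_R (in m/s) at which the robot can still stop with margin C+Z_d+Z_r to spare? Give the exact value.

quadratic (1/2)·v² + (53/25)·v + (-12397/4000) = 0
  disc = (53/25)² − 4·(1/2)·(-12397/4000) = 106929/10000 ; √disc = 327/100
  v_R = (−(53/25) + 327/100) / (2·(1/2)) = 23/20 m/s
check:
T_s = v_R/a_R = (23/20)/1 = 1.1500 s
reaction-phase robot travel = 1.1500·0.1200 = 0.1380 m
braking distance = 1.1500²/(2·1.0000) = 0.6613 m
human closes 2.0000·1.2700 = 2.5400 m
residual clearance needed = 0.2000+0.0050+0.0500 = 0.2550 m
sum ≈ 0.1380+0.6613+2.5400+0.2550 ≈ 3.5943 m = S ✓

v_R_max = 23/20 m/s = 1.1500 m/s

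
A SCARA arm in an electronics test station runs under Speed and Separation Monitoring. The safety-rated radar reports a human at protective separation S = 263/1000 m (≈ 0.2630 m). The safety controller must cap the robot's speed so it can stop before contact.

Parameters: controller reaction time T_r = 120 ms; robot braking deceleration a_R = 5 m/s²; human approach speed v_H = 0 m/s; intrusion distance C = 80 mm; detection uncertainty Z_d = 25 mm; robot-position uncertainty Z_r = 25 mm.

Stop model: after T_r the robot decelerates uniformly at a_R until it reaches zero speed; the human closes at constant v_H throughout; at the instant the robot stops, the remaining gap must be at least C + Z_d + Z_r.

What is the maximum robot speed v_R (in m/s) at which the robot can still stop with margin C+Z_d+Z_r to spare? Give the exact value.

collect terms ⇒ (1/10)·v_R² + (3/25)·v_R + (-133/1000) = 0
  disc = (3/25)² − 4·(1/10)·(-133/1000) = 169/2500 ; √disc = 13/50
  v_R = (−(3/25) + 13/50) / (2·(1/10)) = 7/10 m/s
check:
stop time T_s = (7/10)/5 = 0.1400 s
robot in T_r: 0.7000·0.1200 = 0.0840 m
robot under decel: 0.7000²/(2·5.0000) = 0.0490 m
person approaches 0.0000·(0.1200+0.1400) = 0.0000 m
C+Z_d+Z_r = 0.0800+0.0250+0.0250 = 0.1300 m
sum ≈ 0.0840+0.0490+0.0000+0.1300 ≈ 0.2630 m = S ✓

v_R_max = 7/10 m/s = 0.7000 m/s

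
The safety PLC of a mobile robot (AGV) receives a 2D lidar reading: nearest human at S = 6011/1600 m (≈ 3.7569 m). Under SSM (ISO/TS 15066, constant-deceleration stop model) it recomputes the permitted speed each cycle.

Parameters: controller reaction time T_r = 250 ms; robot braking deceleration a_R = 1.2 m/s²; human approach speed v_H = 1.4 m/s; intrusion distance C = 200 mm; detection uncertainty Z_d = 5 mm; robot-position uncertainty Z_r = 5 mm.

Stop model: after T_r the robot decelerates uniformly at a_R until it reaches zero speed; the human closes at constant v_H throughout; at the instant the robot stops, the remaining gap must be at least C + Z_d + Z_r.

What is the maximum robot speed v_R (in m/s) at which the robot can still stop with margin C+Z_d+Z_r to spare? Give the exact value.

quadratic (5/12)·v² + (17/12)·v + (-1023/320) = 0
  disc = (17/12)² − 4·(5/12)·(-1023/320) = 4225/576 ; √disc = 65/24
  v_R = (−(17/12) + 65/24) / (2·(5/12)) = 31/20 m/s
check:
braking lasts T_s = (31/20)/(6/5) = 1.2917 s
robot in T_r: 1.5500·0.2500 = 0.3875 m
robot under decel: 1.5500²/(2·1.2000) = 1.0010 m
human closes 1.4000·1.5417 = 2.1583 m
margins: 0.2000+0.0050+0.0050 = 0.2100 m
sum ≈ 0.3875+1.0010+2.1583+0.2100 ≈ 3.7569 m = S ✓

v_R_max = 31/20 m/s = 1.5500 m/s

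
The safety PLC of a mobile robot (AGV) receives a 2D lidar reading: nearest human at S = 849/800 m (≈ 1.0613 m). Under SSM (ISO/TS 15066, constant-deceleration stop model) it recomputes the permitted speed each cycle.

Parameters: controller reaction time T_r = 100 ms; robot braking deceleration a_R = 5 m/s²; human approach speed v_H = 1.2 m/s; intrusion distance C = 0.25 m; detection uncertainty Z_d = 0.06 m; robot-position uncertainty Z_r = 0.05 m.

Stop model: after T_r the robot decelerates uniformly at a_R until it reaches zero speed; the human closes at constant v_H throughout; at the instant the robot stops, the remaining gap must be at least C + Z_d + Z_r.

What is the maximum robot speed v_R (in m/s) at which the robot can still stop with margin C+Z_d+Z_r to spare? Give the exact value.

v_R_max = 5/4 m/s = 1.2500 m/s

at the boundary: (1/10)·v² + (17/50)·v + (-93/160) = 0
  disc = (17/50)² − 4·(1/10)·(-93/160) = 3481/10000 ; √disc = 59/100
  v_R = (−(17/50) + 59/100) / (2·(1/10)) = 5/4 m/s
check:
T_s = v_R/a_R = (5/4)/5 = 0.2500 s
reaction-phase robot travel = 1.2500·0.1000 = 0.1250 m
robot covers 1.2500·0.2500 − ½·5.0000·0.2500² = 0.1562 m while stopping
human over T_r+T_s: 1.2000·(0.1000+0.2500) = 0.4200 m
margins: 0.2500+0.0600+0.0500 = 0.3600 m
sum ≈ 0.1250+0.1562+0.4200+0.3600 ≈ 1.0613 m = S ✓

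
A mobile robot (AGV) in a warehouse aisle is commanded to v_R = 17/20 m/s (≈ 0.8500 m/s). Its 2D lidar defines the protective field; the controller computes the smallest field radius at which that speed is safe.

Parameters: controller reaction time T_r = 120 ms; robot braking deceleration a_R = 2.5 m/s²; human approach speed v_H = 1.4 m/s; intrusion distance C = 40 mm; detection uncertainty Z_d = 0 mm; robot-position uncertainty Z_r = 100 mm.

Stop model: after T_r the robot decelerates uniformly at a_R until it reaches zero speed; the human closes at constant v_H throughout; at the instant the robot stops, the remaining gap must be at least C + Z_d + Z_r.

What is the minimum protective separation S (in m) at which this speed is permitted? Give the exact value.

S_min = 2061/2000 m = 1.0305 m

T_s = v_R/a_R = (17/20)/(5/2) = 0.3400 s
reaction-phase robot travel = 0.8500·0.1200 = 0.1020 m
robot under decel: 0.8500²/(2·2.5000) = 0.1445 m
human closes 1.4000·0.4600 = 0.6440 m
C+Z_d+Z_r = 0.0400+0.0000+0.1000 = 0.1400 m
S_min ≈ 0.1020+0.1445+0.6440+0.1400  ⇒  S_min = 2061/2000 m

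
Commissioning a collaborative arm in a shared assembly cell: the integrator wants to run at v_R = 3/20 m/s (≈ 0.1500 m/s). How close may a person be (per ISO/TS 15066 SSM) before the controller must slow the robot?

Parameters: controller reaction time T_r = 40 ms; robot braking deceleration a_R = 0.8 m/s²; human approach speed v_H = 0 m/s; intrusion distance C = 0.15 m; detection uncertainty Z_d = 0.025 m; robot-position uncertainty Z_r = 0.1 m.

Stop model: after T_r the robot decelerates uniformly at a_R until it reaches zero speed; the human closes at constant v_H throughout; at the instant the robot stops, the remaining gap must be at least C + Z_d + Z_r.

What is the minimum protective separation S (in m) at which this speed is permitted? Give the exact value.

S_min = 4721/16000 m = 0.2951 m

T_s = v_R/a_R = (3/20)/(4/5) = 0.1875 s
robot covers v_R·T_r = 0.1500·0.0400 = 0.0060 m before braking
robot covers 0.1500·0.1875 − ½·0.8000·0.1875² = 0.0141 m while stopping
human closes 0.0000·0.2275 = 0.0000 m
C+Z_d+Z_r = 0.1500+0.0250+0.1000 = 0.2750 m
S_min ≈ 0.0060+0.0141+0.0000+0.2750  ⇒  S_min = 4721/16000 m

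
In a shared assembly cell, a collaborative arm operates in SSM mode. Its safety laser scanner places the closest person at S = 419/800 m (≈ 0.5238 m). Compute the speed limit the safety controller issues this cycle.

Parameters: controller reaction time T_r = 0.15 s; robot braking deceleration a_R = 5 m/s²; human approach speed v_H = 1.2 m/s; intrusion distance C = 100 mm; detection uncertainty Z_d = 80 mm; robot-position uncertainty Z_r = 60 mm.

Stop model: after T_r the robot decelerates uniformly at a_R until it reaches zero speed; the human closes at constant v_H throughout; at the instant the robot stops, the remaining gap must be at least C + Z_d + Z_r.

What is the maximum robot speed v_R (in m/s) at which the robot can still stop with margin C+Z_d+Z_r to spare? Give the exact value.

v_R_max = 1/4 m/s = 0.2500 m/s

at the boundary: (1/10)·v² + (39/100)·v + (-83/800) = 0
  disc = (39/100)² − 4·(1/10)·(-83/800) = 121/625 ; √disc = 11/25
  v_R = (−(39/100) + 11/25) / (2·(1/10)) = 1/4 m/s
check:
stop time T_s = (1/4)/5 = 0.0500 s
robot covers v_R·T_r = 0.2500·0.1500 = 0.0375 m before braking
robot covers 0.2500·0.0500 − ½·5.0000·0.0500² = 0.0063 m while stopping
human over T_r+T_s: 1.2000·(0.1500+0.0500) = 0.2400 m
margins: 0.1000+0.0800+0.0600 = 0.2400 m
sum ≈ 0.0375+0.0063+0.2400+0.2400 ≈ 0.5238 m = S ✓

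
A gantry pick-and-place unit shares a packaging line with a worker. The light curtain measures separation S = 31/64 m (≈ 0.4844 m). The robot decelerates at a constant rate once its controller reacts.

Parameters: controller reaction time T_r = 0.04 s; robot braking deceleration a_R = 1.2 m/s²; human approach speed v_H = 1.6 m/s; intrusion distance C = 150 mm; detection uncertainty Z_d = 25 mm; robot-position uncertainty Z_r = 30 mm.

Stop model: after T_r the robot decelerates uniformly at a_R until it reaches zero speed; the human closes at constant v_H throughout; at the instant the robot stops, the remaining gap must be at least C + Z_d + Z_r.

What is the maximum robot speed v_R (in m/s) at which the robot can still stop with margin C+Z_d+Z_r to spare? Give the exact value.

quadratic (5/12)·v² + (103/75)·v + (-1723/8000) = 0
  disc = (103/75)² − 4·(5/12)·(-1723/8000) = 808201/360000 ; √disc = 899/600
  v_R = (−(103/75) + 899/600) / (2·(5/12)) = 3/20 m/s
check:
braking lasts T_s = (3/20)/(6/5) = 0.1250 s
robot covers v_R·T_r = 0.1500·0.0400 = 0.0060 m before braking
braking distance = 0.1500²/(2·1.2000) = 0.0094 m
human closes 1.6000·0.1650 = 0.2640 m
residual clearance needed = 0.1500+0.0250+0.0300 = 0.2050 m
sum ≈ 0.0060+0.0094+0.2640+0.2050 ≈ 0.4844 m = S ✓

v_R_max = 3/20 m/s = 0.1500 m/s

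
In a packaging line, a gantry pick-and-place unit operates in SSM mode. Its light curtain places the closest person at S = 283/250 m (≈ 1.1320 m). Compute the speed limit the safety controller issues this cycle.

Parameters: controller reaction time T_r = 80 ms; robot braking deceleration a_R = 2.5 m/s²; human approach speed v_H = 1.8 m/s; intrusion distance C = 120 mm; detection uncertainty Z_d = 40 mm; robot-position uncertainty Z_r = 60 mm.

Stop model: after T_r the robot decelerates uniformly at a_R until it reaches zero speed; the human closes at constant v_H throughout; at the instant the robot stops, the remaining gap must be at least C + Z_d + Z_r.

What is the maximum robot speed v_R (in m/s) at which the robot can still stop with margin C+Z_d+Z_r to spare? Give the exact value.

v_R_max = 4/5 m/s = 0.8000 m/s

collect terms ⇒ (1/5)·v_R² + (4/5)·v_R + (-96/125) = 0
  disc = (4/5)² − 4·(1/5)·(-96/125) = 784/625 ; √disc = 28/25
  v_R = (−(4/5) + 28/25) / (2·(1/5)) = 4/5 m/s
check:
braking lasts T_s = (4/5)/(5/2) = 0.3200 s
robot covers v_R·T_r = 0.8000·0.0800 = 0.0640 m before braking
robot under decel: 0.8000²/(2·2.5000) = 0.1280 m
human over T_r+T_s: 1.8000·(0.0800+0.3200) = 0.7200 m
margins: 0.1200+0.0400+0.0600 = 0.2200 m
sum ≈ 0.0640+0.1280+0.7200+0.2200 ≈ 1.1320 m = S ✓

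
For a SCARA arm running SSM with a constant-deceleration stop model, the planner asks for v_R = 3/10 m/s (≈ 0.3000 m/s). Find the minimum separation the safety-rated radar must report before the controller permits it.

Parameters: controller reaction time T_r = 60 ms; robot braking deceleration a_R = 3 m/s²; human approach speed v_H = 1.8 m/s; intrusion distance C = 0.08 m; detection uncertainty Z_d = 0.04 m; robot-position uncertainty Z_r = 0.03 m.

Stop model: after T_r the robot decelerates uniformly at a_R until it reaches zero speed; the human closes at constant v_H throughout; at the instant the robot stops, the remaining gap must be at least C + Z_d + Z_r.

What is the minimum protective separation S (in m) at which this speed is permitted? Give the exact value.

T_s = v_R/a_R = (3/10)/3 = 0.1000 s
reaction-phase robot travel = 0.3000·0.0600 = 0.0180 m
robot under decel: 0.3000²/(2·3.0000) = 0.0150 m
person approaches 1.8000·(0.0600+0.1000) = 0.2880 m
C+Z_d+Z_r = 0.0800+0.0400+0.0300 = 0.1500 m
S_min ≈ 0.0180+0.0150+0.2880+0.1500  ⇒  S_min = 471/1000 m

S_min = 471/1000 m = 0.4710 m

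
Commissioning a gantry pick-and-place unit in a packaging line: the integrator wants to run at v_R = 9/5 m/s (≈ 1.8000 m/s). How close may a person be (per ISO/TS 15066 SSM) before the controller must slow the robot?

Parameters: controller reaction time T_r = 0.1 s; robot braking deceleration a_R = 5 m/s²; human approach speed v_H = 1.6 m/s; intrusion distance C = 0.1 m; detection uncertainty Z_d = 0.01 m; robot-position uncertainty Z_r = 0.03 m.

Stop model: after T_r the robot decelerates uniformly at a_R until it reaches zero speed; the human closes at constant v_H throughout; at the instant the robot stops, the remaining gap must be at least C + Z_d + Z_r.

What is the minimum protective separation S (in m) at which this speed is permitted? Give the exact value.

T_s = v_R/a_R = (9/5)/5 = 0.3600 s
robot covers v_R·T_r = 1.8000·0.1000 = 0.1800 m before braking
robot covers 1.8000·0.3600 − ½·5.0000·0.3600² = 0.3240 m while stopping
person approaches 1.6000·(0.1000+0.3600) = 0.7360 m
residual clearance needed = 0.1000+0.0100+0.0300 = 0.1400 m
S_min ≈ 0.1800+0.3240+0.7360+0.1400  ⇒  S_min = 69/50 m

S_min = 69/50 m = 1.3800 m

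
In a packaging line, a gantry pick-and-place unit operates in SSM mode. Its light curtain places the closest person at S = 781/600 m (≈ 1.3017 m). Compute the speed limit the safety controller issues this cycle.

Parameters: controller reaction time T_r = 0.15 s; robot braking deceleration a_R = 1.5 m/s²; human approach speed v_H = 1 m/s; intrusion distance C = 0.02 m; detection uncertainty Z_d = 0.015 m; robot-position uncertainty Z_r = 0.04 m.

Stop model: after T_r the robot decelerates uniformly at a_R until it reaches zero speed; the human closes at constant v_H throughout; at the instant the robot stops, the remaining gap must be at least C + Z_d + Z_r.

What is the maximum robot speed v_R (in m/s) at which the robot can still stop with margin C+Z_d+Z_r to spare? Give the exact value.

v_R_max = 19/20 m/s = 0.9500 m/s

at the boundary: (1/3)·v² + (49/60)·v + (-323/300) = 0
  disc = (49/60)² − 4·(1/3)·(-323/300) = 841/400 ; √disc = 29/20
  v_R = (−(49/60) + 29/20) / (2·(1/3)) = 19/20 m/s
check:
braking lasts T_s = (19/20)/(3/2) = 0.6333 s
robot in T_r: 0.9500·0.1500 = 0.1425 m
braking distance = 0.9500²/(2·1.5000) = 0.3008 m
human closes 1.0000·0.7833 = 0.7833 m
C+Z_d+Z_r = 0.0200+0.0150+0.0400 = 0.0750 m
sum ≈ 0.1425+0.3008+0.7833+0.0750 ≈ 1.3017 m = S ✓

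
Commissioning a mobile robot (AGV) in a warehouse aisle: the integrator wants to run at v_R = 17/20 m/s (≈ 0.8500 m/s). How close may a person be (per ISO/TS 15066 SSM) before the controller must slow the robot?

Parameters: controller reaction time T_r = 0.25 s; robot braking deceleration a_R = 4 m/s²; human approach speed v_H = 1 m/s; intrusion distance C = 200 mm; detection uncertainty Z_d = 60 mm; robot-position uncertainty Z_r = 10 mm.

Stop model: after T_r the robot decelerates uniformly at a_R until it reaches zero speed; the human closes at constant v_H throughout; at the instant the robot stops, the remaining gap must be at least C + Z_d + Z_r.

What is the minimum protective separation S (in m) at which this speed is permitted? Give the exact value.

S_min = 3313/3200 m = 1.0353 m

braking lasts T_s = (17/20)/4 = 0.2125 s
reaction-phase robot travel = 0.8500·0.2500 = 0.2125 m
braking distance = 0.8500²/(2·4.0000) = 0.0903 m
human over T_r+T_s: 1.0000·(0.2500+0.2125) = 0.4625 m
margins: 0.2000+0.0600+0.0100 = 0.2700 m
S_min ≈ 0.2125+0.0903+0.4625+0.2700  ⇒  S_min = 3313/3200 m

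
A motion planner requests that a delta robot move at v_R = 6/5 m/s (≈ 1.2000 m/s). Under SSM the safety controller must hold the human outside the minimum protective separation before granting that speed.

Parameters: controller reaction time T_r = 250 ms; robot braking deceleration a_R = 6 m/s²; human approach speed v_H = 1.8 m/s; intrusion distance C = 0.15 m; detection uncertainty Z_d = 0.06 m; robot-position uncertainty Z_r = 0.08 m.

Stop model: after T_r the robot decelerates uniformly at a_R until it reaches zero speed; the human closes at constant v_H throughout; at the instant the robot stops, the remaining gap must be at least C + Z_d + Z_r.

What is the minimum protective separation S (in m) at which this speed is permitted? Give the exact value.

S_min = 38/25 m = 1.5200 m

braking lasts T_s = (6/5)/6 = 0.2000 s
reaction-phase robot travel = 1.2000·0.2500 = 0.3000 m
robot under decel: 1.2000²/(2·6.0000) = 0.1200 m
human over T_r+T_s: 1.8000·(0.2500+0.2000) = 0.8100 m
C+Z_d+Z_r = 0.1500+0.0600+0.0800 = 0.2900 m
S_min ≈ 0.3000+0.1200+0.8100+0.2900  ⇒  S_min = 38/25 m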